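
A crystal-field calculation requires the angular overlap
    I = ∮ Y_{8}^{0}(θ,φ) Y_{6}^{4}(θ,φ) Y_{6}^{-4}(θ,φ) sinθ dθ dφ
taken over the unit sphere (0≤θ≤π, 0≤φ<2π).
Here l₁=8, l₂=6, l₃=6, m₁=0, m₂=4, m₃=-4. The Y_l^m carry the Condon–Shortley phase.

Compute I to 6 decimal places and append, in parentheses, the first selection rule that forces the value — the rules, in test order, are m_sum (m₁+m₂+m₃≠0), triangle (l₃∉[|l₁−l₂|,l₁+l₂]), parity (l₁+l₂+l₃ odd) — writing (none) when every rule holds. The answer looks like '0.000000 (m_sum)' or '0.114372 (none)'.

0.145675 (none)

m-sum 0 ✓  L=20 even ✓  2≤6≤14 ✓
Π(2lᵢ+1) = 17×13×13 = 2873
triangle coeff Δ(8,6,6) = 1/1309458150
Σ_t [2,6]: t=2:+1/49766400 t=3:−1/3110400 t=4:+1/1327104 t=5:−1/3110400 t=6:+1/49766400 = 1/6635520
(3j)²=350/46189 [(8 6 6; 0 0 0)], sign=+1
Σ_t [6,8]: t=6:+1/49766400 t=7:−1/152409600 t=8:+1/6502809600 = 89/6502809600
(3j)²=7921/646646 [(8 6 6; 0 4 -4)], sign=+1
⇒ 4πI² = 198025/742577
I = (+1)√(198025/742577/(4π)) = 0.14567477
No selection rule forces the value: the integral is nonzero (none).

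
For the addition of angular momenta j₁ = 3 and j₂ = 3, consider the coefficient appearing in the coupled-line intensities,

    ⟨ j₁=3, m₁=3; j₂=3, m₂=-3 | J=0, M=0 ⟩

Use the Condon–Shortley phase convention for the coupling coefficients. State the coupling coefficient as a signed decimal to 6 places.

+0.377964  (= +√(1/7))

j₁+j₂−J=6  J+j₁−j₂=0  J−j₁+j₂=0  j₁+j₂+J+1=7
(j₁±m₁, j₂±m₂, J±M) = (6,0,0,6,0,0)
P² = 518400/7
sum k=0..0:
  [0] +1/720 = 1/720
S = 1/720
C² = P²·S² = 1/7 ; C = +0.377964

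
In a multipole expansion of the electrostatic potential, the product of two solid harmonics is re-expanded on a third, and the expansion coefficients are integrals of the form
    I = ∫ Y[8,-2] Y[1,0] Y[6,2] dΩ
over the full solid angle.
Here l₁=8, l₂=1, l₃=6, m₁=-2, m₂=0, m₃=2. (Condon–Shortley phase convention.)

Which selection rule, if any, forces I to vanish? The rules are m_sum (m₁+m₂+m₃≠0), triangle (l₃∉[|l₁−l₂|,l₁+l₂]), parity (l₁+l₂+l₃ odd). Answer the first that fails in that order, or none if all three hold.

m₁+m₂+m₃ = -2 + 0 + 2 = 0  ✓
triangle: need |l₁−l₂| ≤ l₃ ≤ l₁+l₂ = [7,9]; l₃=6 is outside  ✗
parity: l₁+l₂+l₃ = 15 is odd

triangle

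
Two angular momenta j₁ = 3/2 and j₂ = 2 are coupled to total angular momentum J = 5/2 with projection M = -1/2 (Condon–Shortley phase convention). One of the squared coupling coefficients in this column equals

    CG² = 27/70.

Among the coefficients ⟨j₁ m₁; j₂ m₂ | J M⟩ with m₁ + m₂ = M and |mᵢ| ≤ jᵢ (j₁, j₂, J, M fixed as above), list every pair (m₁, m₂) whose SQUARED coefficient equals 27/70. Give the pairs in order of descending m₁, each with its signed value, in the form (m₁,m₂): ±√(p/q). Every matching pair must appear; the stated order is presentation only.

Admissible pairs with m₁+m₂ = M = -1/2: (-3/2,1), (-1/2,0), (1/2,-1), (3/2,-2)
  (m₁,m₂)=(3/2,-2): CG² = 6/35, CG = +√(6/35)
  (m₁,m₂)=(1/2,-1): CG² = 5/14, CG = +√(5/14)
  (m₁,m₂)=(-1/2,0): CG² = 3/35, CG = −√(3/35)
  (m₁,m₂)=(-3/2,1): CG² = 27/70, CG = −√(27/70)   ← matches the target
Pairs with CG² = 27/70: (-3/2,1): −√(27/70)

(-3/2,1): −√(27/70)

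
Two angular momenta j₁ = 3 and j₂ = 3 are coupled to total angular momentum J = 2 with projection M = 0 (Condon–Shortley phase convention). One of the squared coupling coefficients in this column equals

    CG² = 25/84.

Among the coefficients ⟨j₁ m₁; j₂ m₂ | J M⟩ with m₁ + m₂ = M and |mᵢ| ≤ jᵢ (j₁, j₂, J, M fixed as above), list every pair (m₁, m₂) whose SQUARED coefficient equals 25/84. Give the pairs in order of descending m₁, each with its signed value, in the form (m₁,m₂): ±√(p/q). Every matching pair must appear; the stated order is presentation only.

Admissible pairs with m₁+m₂ = M = 0: (-3,3), (-2,2), (-1,1), (0,0), (1,-1), (2,-2), (3,-3)
  (m₁,m₂)=(3,-3): CG² = 25/84, CG = +√(25/84)   ← matches the target
  (m₁,m₂)=(2,-2): CG² = 0/1, CG = 0
  (m₁,m₂)=(1,-1): CG² = 3/28, CG = −√(3/28)
  (m₁,m₂)=(0,0): CG² = 4/21, CG = +√(4/21)
  (m₁,m₂)=(-1,1): CG² = 3/28, CG = −√(3/28)
  (m₁,m₂)=(-2,2): CG² = 0/1, CG = 0
  (m₁,m₂)=(-3,3): CG² = 25/84, CG = +√(25/84)   ← matches the target
Pairs with CG² = 25/84: (3,-3): +√(25/84); (-3,3): +√(25/84)

(3,-3): +√(25/84); (-3,3): +√(25/84)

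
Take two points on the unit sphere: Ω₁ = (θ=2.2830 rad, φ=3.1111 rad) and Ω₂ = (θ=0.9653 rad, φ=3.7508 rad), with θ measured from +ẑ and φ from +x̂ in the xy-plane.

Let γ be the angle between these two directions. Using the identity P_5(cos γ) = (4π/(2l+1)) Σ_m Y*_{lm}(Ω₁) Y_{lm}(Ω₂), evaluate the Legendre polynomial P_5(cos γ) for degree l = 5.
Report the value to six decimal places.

0.220969

Term-by-term m-sum for l=5 (normalisation 4π/11 = 1.142397):
  m=-5: Y*=(-0.113982, 0.017514)  Y=(0.173618, 0.016641)  product (-0.020081, 0.001144)
  m=-4: Y*=(-0.312507, 0.038307)  Y=(-0.290842, -0.247350)  product (0.100365, 0.066157)
  m=-3: Y*=(-0.424825, 0.038971)  Y=(0.093568, 0.356278)  product (-0.053634, -0.147710)
  m=-2: Y*=(-0.178103, 0.010875)  Y=(-0.006332, 0.017221)  product (0.000941, -0.003136)
  m=-1: Y*=(0.278380, -0.008491)  Y=(0.287557, -0.200640)  product (0.078346, -0.058296)
  m=+0: Y*=(0.260186, -0.000000)  Y=(-0.070904, 0.000000)  product (-0.018448, 0.000000)
  m=+1: Y*=(-0.278380, -0.008491)  Y=(-0.287557, -0.200640)  product (0.078346, 0.058296)
  m=+2: Y*=(-0.178103, -0.010875)  Y=(-0.006332, -0.017221)  product (0.000941, 0.003136)
  m=+3: Y*=(0.424825, 0.038971)  Y=(-0.093568, 0.356278)  product (-0.053634, 0.147710)
  m=+4: Y*=(-0.312507, -0.038307)  Y=(-0.290842, 0.247350)  product (0.100365, -0.066157)
  m=+5: Y*=(0.113982, 0.017514)  Y=(-0.173618, 0.016641)  product (-0.020081, -0.001144)
Total Σ_m = (0.193426, 0.000000). Multiply by 1.142397: (0.220969, 0.000000). P_5(cos γ) = 0.220969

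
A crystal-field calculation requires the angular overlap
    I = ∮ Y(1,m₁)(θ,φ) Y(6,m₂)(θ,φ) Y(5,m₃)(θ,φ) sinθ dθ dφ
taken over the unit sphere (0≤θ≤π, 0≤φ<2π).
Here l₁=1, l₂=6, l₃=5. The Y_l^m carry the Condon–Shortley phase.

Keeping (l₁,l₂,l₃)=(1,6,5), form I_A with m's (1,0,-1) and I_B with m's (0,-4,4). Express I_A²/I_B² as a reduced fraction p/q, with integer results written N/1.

l's match ⇒ only the (l;m) 3-j factors differ between A and B.
A: triangle coeff Δ(1,6,5) = 1/858; Σ_t [0,0]: t=0:+1/34560 = 1/34560; (3j)²=5/286 [(1 6 5; 1 0 -1)], sign=+1
B: triangle coeff Δ(1,6,5) = 1/858; Σ_t [1,1]: t=1:−1/362880 = -1/362880; (3j)²=10/429 [(1 6 5; 0 -4 4)], sign=+1
I_A²/I_B² = (5/286)/(10/429) = 3/4

3/4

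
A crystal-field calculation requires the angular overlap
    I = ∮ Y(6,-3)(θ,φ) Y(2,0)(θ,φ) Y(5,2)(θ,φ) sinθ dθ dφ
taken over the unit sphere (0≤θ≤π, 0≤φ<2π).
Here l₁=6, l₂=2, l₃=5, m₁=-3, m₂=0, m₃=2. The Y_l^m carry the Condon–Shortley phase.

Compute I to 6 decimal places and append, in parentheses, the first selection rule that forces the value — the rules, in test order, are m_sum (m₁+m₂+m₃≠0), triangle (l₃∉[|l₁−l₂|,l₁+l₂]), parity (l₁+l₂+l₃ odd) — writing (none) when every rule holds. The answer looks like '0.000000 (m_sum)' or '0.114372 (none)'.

Σmᵢ = -1 ≠ 0, so the φ-integral vanishes; I = 0

0.000000 (m_sum)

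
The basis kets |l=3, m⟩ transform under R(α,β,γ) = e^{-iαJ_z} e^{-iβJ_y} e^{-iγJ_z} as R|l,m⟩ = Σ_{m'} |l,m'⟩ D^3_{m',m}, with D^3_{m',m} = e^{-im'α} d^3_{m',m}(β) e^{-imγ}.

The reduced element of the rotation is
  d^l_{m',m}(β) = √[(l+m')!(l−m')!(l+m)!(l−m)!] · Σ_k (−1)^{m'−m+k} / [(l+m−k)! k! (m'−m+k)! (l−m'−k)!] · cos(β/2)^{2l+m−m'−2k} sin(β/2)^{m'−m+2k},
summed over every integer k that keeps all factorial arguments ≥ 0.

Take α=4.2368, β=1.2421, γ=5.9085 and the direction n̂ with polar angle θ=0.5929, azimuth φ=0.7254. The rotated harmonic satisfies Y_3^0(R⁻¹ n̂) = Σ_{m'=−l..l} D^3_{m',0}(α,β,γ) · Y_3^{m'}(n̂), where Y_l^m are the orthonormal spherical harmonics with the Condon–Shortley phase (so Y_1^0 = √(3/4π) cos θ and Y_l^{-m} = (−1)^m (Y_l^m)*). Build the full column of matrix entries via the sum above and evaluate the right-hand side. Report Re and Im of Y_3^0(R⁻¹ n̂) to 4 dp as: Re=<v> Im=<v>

Re=0.2310 Im=0.0000

Need the full column D^3_{m',0} for m'=−3..3 at α=4.2368, β=1.2421, γ=5.9085.
cos(β/2)=0.813268, sin(β/2)=0.581889
d^3_{-3,0}: single k=3 term ⇒ +0.473955;  D = +0.469048+0.068028i
d^3_{-2,0}: k∈[2..3] ⇒ +0.811290 -0.415327 = +0.395963;  D = -0.229946+0.322354i
d^3_{-1,0}: k∈[1..3] ⇒ +0.717132 -1.101372 +0.187943 = -0.196297;  D = +0.089877+0.174512i
d^3_{0,0}: k∈[0..3] ⇒ +0.289336 -1.333085 +0.682451 -0.038819 = -0.400117;  D = -0.400117+0.000000i
d^3_{1,0}: k∈[0..2] ⇒ -0.717132 +1.101372 -0.187943 = +0.196297;  D = -0.089877+0.174512i
d^3_{2,0}: k∈[0..1] ⇒ +0.811290 -0.415327 = +0.395963;  D = -0.229946-0.322354i
d^3_{3,0}: single k=0 term ⇒ -0.473955;  D = -0.469048+0.068028i
Y_3^{m'}(θ=0.5929,φ=0.7254) and Σ D·Y over m':
  (+0.4690+0.0680i)·(-0.0414-0.0599i)  (-0.2299+0.3224i)·(+0.0317-0.2627i)  (+0.0899+0.1745i)·(+0.3295-0.2922i)  (-0.4001+0.0000i)·(+0.1358+0.0000i)  (-0.0899+0.1745i)·(-0.3295-0.2922i)  (-0.2299-0.3224i)·(+0.0317+0.2627i)  (-0.4690+0.0680i)·(+0.0414-0.0599i)
Y_3^0(R⁻¹ n̂) = +0.230965+0.000000i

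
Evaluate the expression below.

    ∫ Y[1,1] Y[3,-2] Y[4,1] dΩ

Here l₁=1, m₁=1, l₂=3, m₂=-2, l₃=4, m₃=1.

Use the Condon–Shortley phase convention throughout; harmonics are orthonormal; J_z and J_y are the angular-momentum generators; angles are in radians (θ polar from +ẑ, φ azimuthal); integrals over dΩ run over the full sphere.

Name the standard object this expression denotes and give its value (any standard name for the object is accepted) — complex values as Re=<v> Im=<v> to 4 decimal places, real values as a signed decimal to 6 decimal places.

Gaunt coefficient, -0.106622

This is a Gaunt coefficient — the integral of a triple product of spherical harmonics over the sphere.
m-sum 0 ✓  L=8 even ✓  2≤4≤4 ✓
Π(2lᵢ+1) = 3×7×9 = 189
triangle coeff Δ(1,3,4) = 1/252
Σ_t [0,0]: t=0:+1/36 = 1/36
(3j)²=4/63 [(1 3 4; 0 0 0)], sign=+1
Σ_t [0,0]: t=0:+1/240 = 1/240
(3j)²=1/84 [(1 3 4; 1 -2 1)], sign=-1
⇒ 4πI² = 1/7
I = (-1)√(1/7/(4π)) = -0.10662181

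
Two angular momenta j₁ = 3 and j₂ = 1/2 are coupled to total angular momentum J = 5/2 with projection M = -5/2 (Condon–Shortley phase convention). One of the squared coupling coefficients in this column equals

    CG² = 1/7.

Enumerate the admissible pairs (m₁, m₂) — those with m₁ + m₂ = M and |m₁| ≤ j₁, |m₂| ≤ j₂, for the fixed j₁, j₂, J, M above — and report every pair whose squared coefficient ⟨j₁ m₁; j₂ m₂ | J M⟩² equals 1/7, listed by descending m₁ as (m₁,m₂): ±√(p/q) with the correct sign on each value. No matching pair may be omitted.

Admissible pairs with m₁+m₂ = M = -5/2: (-3,1/2), (-2,-1/2)
  (m₁,m₂)=(-2,-1/2): CG² = 1/7, CG = +√(1/7)   ← matches the target
  (m₁,m₂)=(-3,1/2): CG² = 6/7, CG = −√(6/7)
Pairs with CG² = 1/7: (-2,-1/2): +√(1/7)

(-2,-1/2): +√(1/7)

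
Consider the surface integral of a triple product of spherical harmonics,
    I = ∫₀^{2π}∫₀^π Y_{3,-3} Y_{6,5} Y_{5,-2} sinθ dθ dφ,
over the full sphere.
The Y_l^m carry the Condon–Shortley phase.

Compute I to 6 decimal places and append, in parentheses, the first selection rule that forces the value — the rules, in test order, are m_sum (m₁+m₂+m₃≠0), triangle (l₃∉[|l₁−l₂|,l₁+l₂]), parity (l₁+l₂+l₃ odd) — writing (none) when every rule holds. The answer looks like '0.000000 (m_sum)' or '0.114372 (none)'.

Rules hold: Σm=0, L=14 even, 3≤5≤9.
N = 7·13·11 = 1001
Δ = 4!·2!·8!/15! = 1/675675
Racah Σ t=1..3: t=1:−1/8640 t=2:+1/2304 t=3:−1/8640 = 7/34560
⇒ 3j(3 6 5; 0 0 0)² = 7/429, sgn -1
Racah Σ t=4..4: t=4:+1/241920 = 1/241920
⇒ 3j(3 6 5; -3 5 -2)² = 2/91, sgn -1
4πI² = N·(3j₀)²·(3jₘ)² = 14/39
I = +1·√(0.358974/4π) = 0.16901560
No selection rule forces the value: the integral is nonzero (none).

0.169016 (none)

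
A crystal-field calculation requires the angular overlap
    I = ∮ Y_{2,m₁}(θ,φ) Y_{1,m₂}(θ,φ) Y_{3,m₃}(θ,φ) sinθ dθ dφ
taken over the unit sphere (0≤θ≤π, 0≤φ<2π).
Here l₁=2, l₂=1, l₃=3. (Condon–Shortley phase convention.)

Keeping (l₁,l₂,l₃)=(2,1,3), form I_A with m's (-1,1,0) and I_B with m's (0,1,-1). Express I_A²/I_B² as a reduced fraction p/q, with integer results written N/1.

1/2

Same 2,1,3: normalisation and zero-m 3j drop out of the ratio.
A: Δ: 0! 4! 2! / 7! → 1/105; sum: t=0:+1/12 = 1/12; 3j²(2 1 3; -1 1 0) = Δ·Π!·Σ² = 1/35  (sign -1)
B: Δ: 0! 4! 2! / 7! → 1/105; sum: t=0:+1/8 = 1/8; 3j²(2 1 3; 0 1 -1) = Δ·Π!·Σ² = 2/35  (sign +1)
I_A²/I_B² = (1/35)/(2/35) = 1/2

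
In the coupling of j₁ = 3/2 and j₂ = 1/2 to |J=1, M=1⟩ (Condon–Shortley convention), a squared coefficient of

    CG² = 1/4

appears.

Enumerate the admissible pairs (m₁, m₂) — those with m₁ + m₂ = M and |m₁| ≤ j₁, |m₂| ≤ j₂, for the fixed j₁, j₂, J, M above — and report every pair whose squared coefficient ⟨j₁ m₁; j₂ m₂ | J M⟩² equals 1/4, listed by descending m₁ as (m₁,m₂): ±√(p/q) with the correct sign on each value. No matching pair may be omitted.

(1/2,1/2): −√(1/4)

Admissible pairs with m₁+m₂ = M = 1: (1/2,1/2), (3/2,-1/2)
  (m₁,m₂)=(3/2,-1/2): CG² = 3/4, CG = +√(3/4)
  (m₁,m₂)=(1/2,1/2): CG² = 1/4, CG = −√(1/4)   ← matches the target
Pairs with CG² = 1/4: (1/2,1/2): −√(1/4)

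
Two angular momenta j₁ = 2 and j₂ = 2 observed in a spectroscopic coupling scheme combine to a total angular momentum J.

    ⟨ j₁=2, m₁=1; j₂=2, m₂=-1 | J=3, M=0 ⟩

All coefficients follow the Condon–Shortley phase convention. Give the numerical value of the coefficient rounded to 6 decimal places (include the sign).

+√(2/5) = +0.632456

j₁+j₂−J=1  J+j₁−j₂=3  J−j₁+j₂=3  j₁+j₂+J+1=8
(j₁±m₁, j₂±m₂, J±M) = (3,1,1,3,3,3)
P² = 81/10
sum k=0..1:
  [0] +1/4 = 1/4
  [1] −1/36 = -1/36
S = 2/9
C² = P²·S² = 2/5 ; C = +0.632456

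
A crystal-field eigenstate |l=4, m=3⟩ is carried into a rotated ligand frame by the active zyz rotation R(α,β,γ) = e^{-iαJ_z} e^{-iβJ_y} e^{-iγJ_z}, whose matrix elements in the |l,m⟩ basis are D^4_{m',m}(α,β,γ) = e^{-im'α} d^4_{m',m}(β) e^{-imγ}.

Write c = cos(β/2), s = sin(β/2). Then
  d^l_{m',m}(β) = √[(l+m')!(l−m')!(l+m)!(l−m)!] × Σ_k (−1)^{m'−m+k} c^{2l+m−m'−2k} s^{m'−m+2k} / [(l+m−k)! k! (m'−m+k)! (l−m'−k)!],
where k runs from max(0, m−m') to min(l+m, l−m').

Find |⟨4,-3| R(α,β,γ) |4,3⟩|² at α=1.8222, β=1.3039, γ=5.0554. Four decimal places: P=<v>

D^4_{-3,3}(1.8222,1.3039,5.0554) = e^{-i·-3·1.8222}·d^4_{-3,3}(1.3039)·e^{-i·3·5.0554}. Compute d first:
c=cos(1.303900/2)=0.794902, s=sin(1.303900/2)=0.606738; N=√[1·5040·5040·1]=5040.000000
k: max(0,(3)−(-3))=6 … min(4+(3),4−(-3))=7
  k=6: (−1)^0·5040.0000/(720)·0.7949^2·0.6067^6 = +0.220664
  k=7: (−1)^1·5040.0000/(5040)·0.7949^0·0.6067^8 = -0.018366
d^4_{-3,3}(1.3039) = +0.220664 -0.018366 = +0.202298
|D^4_{-3,3}|² = |d^4_{-3,3}(β)|² = (+0.202298)² = 0.040924 (the z-rotation phases have unit modulus)

P=0.0409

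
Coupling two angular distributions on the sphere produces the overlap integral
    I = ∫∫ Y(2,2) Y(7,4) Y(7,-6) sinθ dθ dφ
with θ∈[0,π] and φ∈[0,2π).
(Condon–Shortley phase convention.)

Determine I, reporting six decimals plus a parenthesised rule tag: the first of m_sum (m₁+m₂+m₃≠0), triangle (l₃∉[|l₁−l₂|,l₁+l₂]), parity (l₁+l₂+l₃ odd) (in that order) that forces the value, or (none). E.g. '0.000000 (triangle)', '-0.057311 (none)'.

Checks pass: Σm=0; 16 even; l₃=7∈[5,9].
(2·2+1)(2·7+1)(2·7+1) = 1125
Δ: 2! 2! 12! / 17! → 1/185640
sum: t=0:+1/2419200 t=1:−1/518400 t=2:+1/2419200 = -1/907200
3j²(2 7 7; 0 0 0) = Δ·Π!·Σ² = 56/3315  (sign +1)
sum: t=0:+1/159667200 = 1/159667200
3j²(2 7 7; 2 4 -6) = Δ·Π!·Σ² = 9/1190  (sign -1)
combine: 4πI² = 1125·56/3315·9/1190 = 540/3757
take √, sign -1: I = -0.10694768
No selection rule forces the value: the integral is nonzero (none).

-0.106948 (none)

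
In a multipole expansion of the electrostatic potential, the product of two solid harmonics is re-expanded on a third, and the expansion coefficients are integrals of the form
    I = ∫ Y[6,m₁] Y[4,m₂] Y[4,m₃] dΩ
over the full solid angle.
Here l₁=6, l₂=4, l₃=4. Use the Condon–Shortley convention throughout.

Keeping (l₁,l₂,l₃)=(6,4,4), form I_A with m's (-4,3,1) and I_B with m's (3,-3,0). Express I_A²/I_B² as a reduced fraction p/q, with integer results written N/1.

3/50

Same 6,4,4: normalisation and zero-m 3j drop out of the ratio.
A: Δ: 6! 6! 2! / 15! → 1/1261260; sum: t=5:−1/28800 t=6:+1/34560 = -1/172800; 3j²(6 4 4; -4 3 1) = Δ·Π!·Σ² = 1/1430  (sign +1)
B: Δ: 6! 6! 2! / 15! → 1/1261260; sum: t=0:+1/25920 t=1:−1/11520 = -1/20736; 3j²(6 4 4; 3 -3 0) = Δ·Π!·Σ² = 5/429  (sign -1)
I_A²/I_B² = (1/1430)/(5/429) = 3/50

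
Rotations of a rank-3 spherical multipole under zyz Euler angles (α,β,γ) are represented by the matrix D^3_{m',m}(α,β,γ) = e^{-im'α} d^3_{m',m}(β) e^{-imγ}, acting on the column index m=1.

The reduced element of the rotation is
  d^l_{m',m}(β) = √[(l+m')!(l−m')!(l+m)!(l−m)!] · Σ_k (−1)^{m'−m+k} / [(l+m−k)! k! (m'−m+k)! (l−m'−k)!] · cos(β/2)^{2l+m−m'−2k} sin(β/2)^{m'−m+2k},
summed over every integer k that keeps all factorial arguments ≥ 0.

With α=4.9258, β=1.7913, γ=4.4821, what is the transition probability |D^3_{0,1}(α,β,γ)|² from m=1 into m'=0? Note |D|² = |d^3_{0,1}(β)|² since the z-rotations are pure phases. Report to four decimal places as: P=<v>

P=0.1033

D^3_{0,1}(4.9258,1.7913,4.4821) = e^{-i·0·4.9258}·d^3_{0,1}(1.7913)·e^{-i·1·4.4821}. Compute d first:
Half-angle: c=0.625012, s=0.780616. N=√(6·6·24·2)=41.569219
k∈{1,2,3} keeps every argument non-negative
  k=1: (−1)^0·41.5692/(12)·0.6250^5·0.7806^1 = +0.257910
  k=2: (−1)^1·41.5692/(4)·0.6250^3·0.7806^3 = -1.206945
  k=3: (−1)^2·41.5692/(12)·0.6250^1·0.7806^5 = +0.627573
d^3_{0,1}(1.7913) = +0.257910 -1.206945 +0.627573 = -0.321462
|D^3_{0,1}|² = |d^3_{0,1}(β)|² = (-0.321462)² = 0.103338 (the z-rotation phases have unit modulus)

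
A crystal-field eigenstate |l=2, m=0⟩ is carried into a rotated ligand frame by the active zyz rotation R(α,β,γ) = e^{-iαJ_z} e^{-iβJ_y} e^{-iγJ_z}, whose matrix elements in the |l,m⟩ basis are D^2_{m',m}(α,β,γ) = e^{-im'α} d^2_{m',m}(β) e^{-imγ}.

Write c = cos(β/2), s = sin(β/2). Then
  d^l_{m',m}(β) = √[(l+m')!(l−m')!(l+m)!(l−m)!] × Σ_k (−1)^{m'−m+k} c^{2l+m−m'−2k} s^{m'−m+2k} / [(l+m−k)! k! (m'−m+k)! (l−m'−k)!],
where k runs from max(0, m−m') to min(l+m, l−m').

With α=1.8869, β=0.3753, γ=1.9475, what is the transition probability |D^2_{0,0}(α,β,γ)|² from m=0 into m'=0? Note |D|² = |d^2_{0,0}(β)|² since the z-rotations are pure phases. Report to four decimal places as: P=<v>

First d^2_{0,0}(β=0.3753), then the phase factors e^{-i(0)α} and e^{-i(0)γ}:
Half-angle: c=0.982445, s=0.186551. N=√(2·2·2·2)=4.000000
k∈{0,1,2} keeps every argument non-negative
  k=0: (−1)^0·4.0000/(4)·0.9824^4·0.1866^0 = +0.931609
  k=1: (−1)^1·4.0000/(1)·0.9824^2·0.1866^2 = -0.134360
  k=2: (−1)^2·4.0000/(4)·0.9824^0·0.1866^4 = +0.001211
d^2_{0,0}(0.3753) = +0.931609 -0.134360 +0.001211 = +0.798460
|D^2_{0,0}|² = |d^2_{0,0}(β)|² = (+0.798460)² = 0.637538 (the z-rotation phases have unit modulus)

P=0.6375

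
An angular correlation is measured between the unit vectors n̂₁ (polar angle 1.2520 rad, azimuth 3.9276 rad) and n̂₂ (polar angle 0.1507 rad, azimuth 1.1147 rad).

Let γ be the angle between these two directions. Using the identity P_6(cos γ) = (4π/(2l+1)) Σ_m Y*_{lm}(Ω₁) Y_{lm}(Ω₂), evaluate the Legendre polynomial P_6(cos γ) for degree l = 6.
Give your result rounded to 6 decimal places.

Expand P_6 via completeness: Σ_{m} conj(Y_{6,m}) at Ω₁ times Y_{6,m} at Ω₂ —
  m=-6: (0.001295, -0.354243) × (0.000005, -0.000002) = (-0.000001, -0.000002)  (running Σ = (-0.000001, -0.000002))
  m=-5: (0.285521, 0.287265) × (0.000096, 0.000082) = (0.000004, 0.000051)  (running Σ = (0.000003, 0.000049))
  m=-4: (-0.023378, -0.000057) × (-0.000443, 0.001711) = (0.000010, -0.000040)  (running Σ = (0.000013, 0.000009))
  m=-3: (-0.237718, 0.236850) × (-0.016548, 0.003398) = (0.003129, -0.004727)  (running Σ = (0.003142, -0.004718))
  m=-2: (0.000161, -0.132098) × (-0.067098, -0.086705) = (-0.011464, 0.008850)  (running Σ = (-0.008322, 0.004132))
  m=-1: (-0.205484, -0.205735) × (0.194061, -0.395562) = (-0.121257, 0.041357)  (running Σ = (-0.129579, 0.045488))
  m=0: (0.158532, -0.000000) × (0.788437, 0.000000) = (0.124992, 0.000000)  (running Σ = (-0.004587, 0.045488))
  m=1: (0.205484, -0.205735) × (-0.194061, -0.395562) = (-0.121257, -0.041357)  (running Σ = (-0.125844, 0.004132))
  m=2: (0.000161, 0.132098) × (-0.067098, 0.086705) = (-0.011464, -0.008850)  (running Σ = (-0.137308, -0.004718))
  m=3: (0.237718, 0.236850) × (0.016548, 0.003398) = (0.003129, 0.004727)  (running Σ = (-0.134179, 0.000009))
  m=4: (-0.023378, 0.000057) × (-0.000443, -0.001711) = (0.000010, 0.000040)  (running Σ = (-0.134169, 0.000049))
  m=5: (-0.285521, 0.287265) × (-0.000096, 0.000082) = (0.000004, -0.000051)  (running Σ = (-0.134165, -0.000002))
  m=6: (0.001295, 0.354243) × (0.000005, 0.000002) = (-0.000001, 0.000002)  (running Σ = (-0.134166, 0.000000))
Accumulated sum (-0.134166, 0.000000); after 4π/(2l+1) scaling, (-0.129691, 0.000000) ⇒ P_6 = -0.129691

-0.129691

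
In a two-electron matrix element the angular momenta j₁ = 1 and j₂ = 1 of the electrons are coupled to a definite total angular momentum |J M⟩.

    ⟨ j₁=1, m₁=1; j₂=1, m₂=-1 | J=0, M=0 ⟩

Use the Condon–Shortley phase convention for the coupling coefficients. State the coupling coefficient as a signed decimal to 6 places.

j₁+j₂−J=2  J+j₁−j₂=0  J−j₁+j₂=0  j₁+j₂+J+1=3
(j₁±m₁, j₂±m₂, J±M) = (2,0,0,2,0,0)
P² = 4/3
sum k=0..0:
  [0] +1/2 = 1/2
S = 1/2
C² = P²·S² = 1/3 ; C = +0.577350

+0.577350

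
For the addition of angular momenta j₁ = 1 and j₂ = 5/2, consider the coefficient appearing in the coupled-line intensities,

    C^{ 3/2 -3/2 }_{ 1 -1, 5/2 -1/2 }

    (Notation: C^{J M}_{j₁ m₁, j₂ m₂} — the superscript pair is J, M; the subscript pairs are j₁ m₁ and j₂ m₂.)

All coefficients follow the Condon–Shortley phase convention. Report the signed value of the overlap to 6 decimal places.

+0.258199  (= +√(1/15))

√[4·2!0!3!/6! · 0!2!2!3!0!3!] = √(48/5)
  +(−1)^2/∏(2,0,0,0,0,3)! = 1/12  (running 1/12)
⟨..|..⟩ = √(48/5)·(1/12) = +0.258199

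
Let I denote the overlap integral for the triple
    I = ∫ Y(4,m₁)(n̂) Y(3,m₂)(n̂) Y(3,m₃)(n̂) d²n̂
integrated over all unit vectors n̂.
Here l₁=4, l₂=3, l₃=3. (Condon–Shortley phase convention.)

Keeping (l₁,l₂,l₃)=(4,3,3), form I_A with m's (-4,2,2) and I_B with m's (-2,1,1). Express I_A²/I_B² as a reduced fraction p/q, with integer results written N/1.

7/4

Shared (l₁,l₂,l₃)=(4,3,3): N and (l;000)² cancel in I_A²/I_B².
A: Δ = 4!·4!·2!/11! = 1/34650; Racah Σ t=4..4: t=4:+1/576 = 1/576; ⇒ 3j(4 3 3; -4 2 2)² = 5/99, sgn -1
B: Δ = 4!·4!·2!/11! = 1/34650; Racah Σ t=2..4: t=2:+1/192 t=3:−1/36 t=4:+1/192 = -5/288; ⇒ 3j(4 3 3; -2 1 1)² = 20/693, sgn -1
I_A²/I_B² = (5/99)/(20/693) = 7/4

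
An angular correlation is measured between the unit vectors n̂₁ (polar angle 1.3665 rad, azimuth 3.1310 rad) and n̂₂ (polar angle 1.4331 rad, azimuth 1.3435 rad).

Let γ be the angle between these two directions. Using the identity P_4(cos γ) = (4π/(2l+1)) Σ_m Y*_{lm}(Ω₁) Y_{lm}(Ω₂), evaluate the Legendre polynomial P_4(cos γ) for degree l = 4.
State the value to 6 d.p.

Expand P_4 via completeness: Σ_{m} conj(Y_{4,m}) at Ω₁ times Y_{4,m} at Ω₂ —
  term(m=-4) = 0.11219 + 0.13212j   from Y*(Ω₁)=0.40649 - 0.01723j, Y(Ω₂)=0.26174 + 0.33613j
  term(m=-3) = 0.02410 - 0.03169j   from Y*(Ω₁)=-0.23830 + 0.00758j, Y(Ω₂)=-0.10524 + 0.12964j
  term(m=-2) = -0.05905 - 0.02732j   from Y*(Ω₁)=-0.22829 + 0.00484j, Y(Ω₂)=0.25600 + 0.12511j
  term(m=-1) = -0.01011 + 0.04592j   from Y*(Ω₁)=0.25486 - 0.00270j, Y(Ω₂)=-0.04157 + 0.17974j
  term(m=+0) = 0.04997 + 0.00000j   from Y*(Ω₁)=0.19301 + 0.00000j, Y(Ω₂)=0.25888 + 0.00000j
  term(m=+1) = -0.01011 - 0.04592j   from Y*(Ω₁)=-0.25486 - 0.00270j, Y(Ω₂)=0.04157 + 0.17974j
  term(m=+2) = -0.05905 + 0.02732j   from Y*(Ω₁)=-0.22829 - 0.00484j, Y(Ω₂)=0.25600 - 0.12511j
  term(m=+3) = 0.02410 + 0.03169j   from Y*(Ω₁)=0.23830 + 0.00758j, Y(Ω₂)=0.10524 + 0.12964j
  term(m=+4) = 0.11219 - 0.13212j   from Y*(Ω₁)=0.40649 + 0.01723j, Y(Ω₂)=0.26174 - 0.33613j
Σ over m = 0.18422 - 0.00000j; ×(4π/9) → 0.25722 - 0.00000j. Real part: 0.257218

0.257218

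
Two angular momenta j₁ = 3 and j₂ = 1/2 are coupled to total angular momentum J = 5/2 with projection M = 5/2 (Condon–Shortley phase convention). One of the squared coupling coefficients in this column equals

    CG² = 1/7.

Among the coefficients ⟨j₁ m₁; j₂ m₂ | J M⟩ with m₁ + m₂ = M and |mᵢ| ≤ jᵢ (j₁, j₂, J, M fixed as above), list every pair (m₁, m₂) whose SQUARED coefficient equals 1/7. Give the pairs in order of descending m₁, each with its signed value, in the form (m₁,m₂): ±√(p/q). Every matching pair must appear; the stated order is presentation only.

(2,1/2): −√(1/7)

Admissible pairs with m₁+m₂ = M = 5/2: (2,1/2), (3,-1/2)
  (m₁,m₂)=(3,-1/2): CG² = 6/7, CG = +√(6/7)
  (m₁,m₂)=(2,1/2): CG² = 1/7, CG = −√(1/7)   ← matches the target
Pairs with CG² = 1/7: (2,1/2): −√(1/7)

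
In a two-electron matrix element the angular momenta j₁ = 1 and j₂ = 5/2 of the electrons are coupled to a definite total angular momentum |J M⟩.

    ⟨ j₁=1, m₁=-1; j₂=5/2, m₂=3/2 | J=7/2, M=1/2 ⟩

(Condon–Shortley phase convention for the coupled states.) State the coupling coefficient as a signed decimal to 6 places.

+0.377964

triangle: 0!*2!*5!/8! = 240/40320
(j±m)!: 0!*2!*4!*1!*4!*3! = 6912
prefactor² = (2J+1)*Δ*N² = 2304/7
  k=0: +1/(0!*0!*2!*4!*0!*1!) = 1/48
Σ = 1/48  ⇒  CG² = 2304/7*(1/48)² = 1/7
CG = +√(1/7) = +0.377964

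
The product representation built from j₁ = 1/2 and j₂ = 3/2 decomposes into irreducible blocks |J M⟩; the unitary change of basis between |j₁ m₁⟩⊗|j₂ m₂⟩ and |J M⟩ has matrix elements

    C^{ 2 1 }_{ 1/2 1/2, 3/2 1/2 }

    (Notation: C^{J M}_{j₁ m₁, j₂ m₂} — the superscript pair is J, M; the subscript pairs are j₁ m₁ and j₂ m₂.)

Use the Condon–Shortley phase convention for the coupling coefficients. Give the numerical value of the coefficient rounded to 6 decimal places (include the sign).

+√(3/4) ≈ +0.866025

triangle: 0!×1!×3!/5! = 6/120
(j±m)!: 1!×0!×2!×1!×3!×1! = 12
prefactor² = (2J+1)×Δ×N² = 3
  k=0: +1/(0!×0!×0!×2!×1!×1!) = 1/2
Σ = 1/2  ⇒  CG² = 3×(1/2)² = 3/4
CG = +√(3/4) = +0.866025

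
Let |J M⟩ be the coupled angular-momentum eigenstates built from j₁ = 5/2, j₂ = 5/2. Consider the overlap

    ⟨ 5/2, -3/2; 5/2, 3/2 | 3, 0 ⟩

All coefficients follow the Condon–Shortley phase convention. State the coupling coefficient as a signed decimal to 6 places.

+0.521749  (= +√(49/180))

triangle: 2!×3!×3!/9! = 72/362880
(j±m)!: 1!×4!×4!×1!×3!×3! = 20736
prefactor² = (2J+1)×Δ×N² = 144/5
  k=1: −1/(1!×1!×3!×3!×0!×0!) = -1/36
  k=2: +1/(2!×0!×2!×2!×1!×1!) = 1/8
Σ = 7/72  ⇒  CG² = 144/5×(7/72)² = 49/180
CG = +√(49/180) = +0.521749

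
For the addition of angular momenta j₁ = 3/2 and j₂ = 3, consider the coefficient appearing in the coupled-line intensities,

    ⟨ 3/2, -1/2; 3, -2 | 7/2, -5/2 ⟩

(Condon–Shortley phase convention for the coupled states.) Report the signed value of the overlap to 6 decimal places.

+√(1/7) ≈ +0.377964

j₁+j₂−J=1  J+j₁−j₂=2  J−j₁+j₂=5  j₁+j₂+J+1=9
(j₁±m₁, j₂±m₂, J±M) = (1,2,1,5,1,6)
P² = 6400/7
sum k=0..1:
  [0] +1/48 = 1/48
  [1] −1/120 = -1/120
S = 1/80
C² = P²·S² = 1/7 ; C = +0.377964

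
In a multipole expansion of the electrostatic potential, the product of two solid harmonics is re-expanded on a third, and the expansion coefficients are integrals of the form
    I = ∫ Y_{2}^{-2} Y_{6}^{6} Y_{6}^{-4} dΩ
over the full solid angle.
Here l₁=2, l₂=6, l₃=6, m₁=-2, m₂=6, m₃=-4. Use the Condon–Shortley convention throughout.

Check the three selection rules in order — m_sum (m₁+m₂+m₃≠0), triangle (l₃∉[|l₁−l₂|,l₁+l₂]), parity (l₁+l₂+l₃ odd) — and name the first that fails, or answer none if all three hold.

azimuthal sum: -2 + 6 − 4 = 0  ✓
4 ≤ 6 ≤ 8 (triangle on l)  ✓
L = 2 + 6 + 6 = 14 (even)  ✓

none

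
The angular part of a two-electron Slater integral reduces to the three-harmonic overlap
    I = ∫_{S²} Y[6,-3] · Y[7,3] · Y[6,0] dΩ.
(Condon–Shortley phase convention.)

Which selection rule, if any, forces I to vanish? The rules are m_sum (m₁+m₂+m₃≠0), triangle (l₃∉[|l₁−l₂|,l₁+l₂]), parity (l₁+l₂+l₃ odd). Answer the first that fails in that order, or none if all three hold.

parity

m₁+m₂+m₃ = -3 + 3 + 0 = 0  ✓
triangle: |6−7|=1 ≤ l₃=6 ≤ 6+7=13  ✓
parity: l₁+l₂+l₃ = 19 is odd  ✗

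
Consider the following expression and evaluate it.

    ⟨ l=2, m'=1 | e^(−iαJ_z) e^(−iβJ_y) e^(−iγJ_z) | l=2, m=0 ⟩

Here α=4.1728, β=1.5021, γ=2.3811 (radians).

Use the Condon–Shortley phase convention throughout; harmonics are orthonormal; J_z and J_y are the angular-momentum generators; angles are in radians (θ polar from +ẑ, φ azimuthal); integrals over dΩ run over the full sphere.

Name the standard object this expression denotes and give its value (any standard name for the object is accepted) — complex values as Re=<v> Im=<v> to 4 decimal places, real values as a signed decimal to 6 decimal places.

This is a Wigner D-matrix element — the rotation-matrix element ⟨l m'| R(α,β,γ) |l m⟩ in the angular-momentum basis.
First d^2_{1,0}(β=1.5021), then the phase factors e^{-i(1)α} and e^{-i(0)γ}:
c=cos(1.502100/2)=0.730973, s=sin(1.502100/2)=0.682407; N=√[6·1·2·2]=4.898979
k∈{0,1} keeps every argument non-negative
  k=0: (−1)^1·4.8990/(2)·0.7310^3·0.6824^1 = -0.652864
  k=1: (−1)^2·4.8990/(2)·0.7310^1·0.6824^3 = +0.568993
d^2_{1,0}(1.5021) = -0.652864 +0.568993 = -0.083871
Attach z-rotation phases: D = e^{-i(1)(4.1728)}·(-0.083871)·e^{-i(0)(2.3811)} = +0.043092-0.071955i

Wigner D-matrix element, Re=0.0431 Im=-0.0720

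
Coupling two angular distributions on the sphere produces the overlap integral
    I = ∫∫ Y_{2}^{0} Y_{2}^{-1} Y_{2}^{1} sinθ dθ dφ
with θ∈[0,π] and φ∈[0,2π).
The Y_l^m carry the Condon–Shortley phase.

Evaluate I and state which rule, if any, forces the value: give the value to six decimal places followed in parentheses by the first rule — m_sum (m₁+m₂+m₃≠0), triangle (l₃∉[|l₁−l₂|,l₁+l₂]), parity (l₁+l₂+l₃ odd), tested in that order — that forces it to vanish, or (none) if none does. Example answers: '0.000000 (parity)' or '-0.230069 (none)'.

m-sum 0 ✓  L=6 even ✓  0≤2≤4 ✓
Π(2lᵢ+1) = 5×5×5 = 125
triangle coeff Δ(2,2,2) = 1/630
Σ_t [0,2]: t=0:+1/8 t=1:−1/1 t=2:+1/8 = -3/4
(3j)²=2/35 [(2 2 2; 0 0 0)], sign=-1
Σ_t [0,1]: t=0:+1/4 t=1:−1/2 = -1/4
(3j)²=1/70 [(2 2 2; 0 -1 1)], sign=+1
⇒ 4πI² = 5/49
I = (-1)√(5/49/(4π)) = -0.09011188
No selection rule forces the value: the integral is nonzero (none).

-0.090112 (none)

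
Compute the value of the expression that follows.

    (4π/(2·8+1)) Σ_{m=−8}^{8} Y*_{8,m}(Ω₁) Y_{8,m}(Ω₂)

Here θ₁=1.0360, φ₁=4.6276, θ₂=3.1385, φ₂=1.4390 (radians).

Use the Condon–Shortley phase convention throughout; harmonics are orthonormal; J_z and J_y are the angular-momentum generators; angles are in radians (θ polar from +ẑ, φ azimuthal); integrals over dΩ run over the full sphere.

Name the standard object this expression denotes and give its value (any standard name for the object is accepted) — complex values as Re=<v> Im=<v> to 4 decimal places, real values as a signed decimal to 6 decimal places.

This sum is the spherical-harmonic addition theorem: it equals the Legendre polynomial P_l(cos γ) of the angle γ between the two directions.
Term-by-term m-sum for l=8 (normalisation 4π/17 = 0.739198):
  [-8]  conj(Y_{8,-8})(Ω₁) = (0.120502, -0.097109) ; Y_{8,-8}(Ω₂) = (0.000000, 0.000000) ; Δ = (0.000000, 0.000000)
  [-7]  conj(Y_{8,-7})(Ω₁) = (0.205094, 0.303992) ; Y_{8,-7}(Ω₂) = (0.000000, -0.000000) ; Δ = (0.000000, 0.000000)
  [-6]  conj(Y_{8,-6})(Ω₁) = (-0.386223, 0.215396) ; Y_{8,-6}(Ω₂) = (-0.000000, -0.000000) ; Δ = (0.000000, 0.000000)
  [-5]  conj(Y_{8,-5})(Ω₁) = (-0.072046, -0.159636) ; Y_{8,-5}(Ω₂) = (-0.000000, 0.000000) ; Δ = (0.000000, 0.000000)
  [-4]  conj(Y_{8,-4})(Ω₁) = (-0.239118, 0.084358) ; Y_{8,-4}(Ω₂) = (0.000000, 0.000000) ; Δ = (-0.000000, -0.000000)
  [-3]  conj(Y_{8,-3})(Ω₁) = (-0.080064, -0.307939) ; Y_{8,-3}(Ω₂) = (0.000000, -0.000000) ; Δ = (-0.000000, -0.000000)
  [-2]  conj(Y_{8,-2})(Ω₁) = (-0.101088, 0.017308) ; Y_{8,-2}(Ω₂) = (-0.000095, -0.000026) ; Δ = (0.000010, 0.000001)
  [-1]  conj(Y_{8,-1})(Ω₁) = (-0.028624, -0.336784) ; Y_{8,-1}(Ω₂) = (-0.002005, 0.015127) ; Δ = (0.005152, 0.000242)
  [+0]  conj(Y_{8,0})(Ω₁) = (-0.053931, -0.000000) ; Y_{8,0}(Ω₂) = (1.162906, 0.000000) ; Δ = (-0.062717, -0.000000)
  [+1]  conj(Y_{8,1})(Ω₁) = (0.028624, -0.336784) ; Y_{8,1}(Ω₂) = (0.002005, 0.015127) ; Δ = (0.005152, -0.000242)
  [+2]  conj(Y_{8,2})(Ω₁) = (-0.101088, -0.017308) ; Y_{8,2}(Ω₂) = (-0.000095, 0.000026) ; Δ = (0.000010, -0.000001)
  [+3]  conj(Y_{8,3})(Ω₁) = (0.080064, -0.307939) ; Y_{8,3}(Ω₂) = (-0.000000, -0.000000) ; Δ = (-0.000000, 0.000000)
  [+4]  conj(Y_{8,4})(Ω₁) = (-0.239118, -0.084358) ; Y_{8,4}(Ω₂) = (0.000000, -0.000000) ; Δ = (-0.000000, 0.000000)
  [+5]  conj(Y_{8,5})(Ω₁) = (0.072046, -0.159636) ; Y_{8,5}(Ω₂) = (0.000000, 0.000000) ; Δ = (0.000000, -0.000000)
  [+6]  conj(Y_{8,6})(Ω₁) = (-0.386223, -0.215396) ; Y_{8,6}(Ω₂) = (-0.000000, 0.000000) ; Δ = (0.000000, -0.000000)
  [+7]  conj(Y_{8,7})(Ω₁) = (-0.205094, 0.303992) ; Y_{8,7}(Ω₂) = (-0.000000, -0.000000) ; Δ = (0.000000, -0.000000)
  [+8]  conj(Y_{8,8})(Ω₁) = (0.120502, 0.097109) ; Y_{8,8}(Ω₂) = (0.000000, -0.000000) ; Δ = (0.000000, -0.000000)
Σ over m = (-0.052393, 0.000000); ×(4π/17) → (-0.038729, 0.000000). Real part: -0.038729

Legendre polynomial (addition theorem), -0.038729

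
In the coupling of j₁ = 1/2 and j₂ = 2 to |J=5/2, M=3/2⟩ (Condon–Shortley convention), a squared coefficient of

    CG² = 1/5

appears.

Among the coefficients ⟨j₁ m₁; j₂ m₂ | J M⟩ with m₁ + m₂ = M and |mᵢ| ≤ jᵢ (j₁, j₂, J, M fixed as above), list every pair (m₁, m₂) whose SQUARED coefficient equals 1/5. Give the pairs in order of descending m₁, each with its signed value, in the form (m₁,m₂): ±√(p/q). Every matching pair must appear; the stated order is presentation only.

(-1/2,2): +√(1/5)

Admissible pairs with m₁+m₂ = M = 3/2: (-1/2,2), (1/2,1)
  (m₁,m₂)=(1/2,1): CG² = 4/5, CG = +√(4/5)
  (m₁,m₂)=(-1/2,2): CG² = 1/5, CG = +√(1/5)   ← matches the target
Pairs with CG² = 1/5: (-1/2,2): +√(1/5)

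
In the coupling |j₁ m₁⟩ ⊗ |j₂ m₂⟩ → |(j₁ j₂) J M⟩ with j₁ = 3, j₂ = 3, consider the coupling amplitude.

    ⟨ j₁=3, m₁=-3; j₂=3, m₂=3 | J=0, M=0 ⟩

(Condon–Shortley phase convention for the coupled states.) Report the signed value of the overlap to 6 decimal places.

+√(1/7) ≈ +0.377964

√[1·6!0!0!/7! · 0!6!6!0!0!0!] = √(518400/7)
  +(−1)^6/∏(6,0,0,0,0,0)! = 1/720  (running 1/720)
⟨..|..⟩ = √(518400/7)·(1/720) = +0.377964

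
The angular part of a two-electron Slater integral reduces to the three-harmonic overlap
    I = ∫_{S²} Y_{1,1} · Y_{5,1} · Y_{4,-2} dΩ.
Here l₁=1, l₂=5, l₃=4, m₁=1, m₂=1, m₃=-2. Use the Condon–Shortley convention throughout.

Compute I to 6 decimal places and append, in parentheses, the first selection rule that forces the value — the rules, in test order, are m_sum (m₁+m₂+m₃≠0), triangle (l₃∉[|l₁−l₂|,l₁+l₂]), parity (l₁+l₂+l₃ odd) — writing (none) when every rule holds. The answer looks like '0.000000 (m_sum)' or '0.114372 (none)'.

Rules hold: Σm=0, L=10 even, 4≤4≤6.
N = 3·11·9 = 297
Δ = 2!·0!·8!/11! = 1/495
Racah Σ t=1..1: t=1:−1/576 = -1/576
⇒ 3j(1 5 4; 0 0 0)² = 5/99, sgn -1
Racah Σ t=0..0: t=0:+1/2880 = 1/2880
⇒ 3j(1 5 4; 1 1 -2)² = 2/165, sgn +1
4πI² = N·(3j₀)²·(3jₘ)² = 2/11
I = -1·√(0.181818/4π) = -0.12028562
No selection rule forces the value: the integral is nonzero (none).

-0.120286 (none)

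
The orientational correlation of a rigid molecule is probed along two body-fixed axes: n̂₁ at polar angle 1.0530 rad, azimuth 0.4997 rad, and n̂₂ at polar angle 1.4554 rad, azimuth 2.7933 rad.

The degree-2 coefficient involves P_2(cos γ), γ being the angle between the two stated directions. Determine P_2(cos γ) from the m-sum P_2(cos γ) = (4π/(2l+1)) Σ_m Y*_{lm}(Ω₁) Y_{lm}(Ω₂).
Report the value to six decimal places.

Summing Y*_{l m}(θ₁,φ₁)·Y_{l m}(θ₂,φ₂) over m ∈ [−2, 2]; prefactor 4π/(2·2+1) = 2.513274:
  m=-2: Y*=+0.157721+0.245312i  Y=+0.292359+0.244549i  product -0.013880+0.110290i
  m=-1: Y*=+0.291633+0.159206i  Y=-0.083055-0.030157i  product -0.019420-0.022017i
  m=+0: Y*=-0.083586-0.000000i  Y=-0.302848+0.000000i  product +0.025314+0.000000i
  m=+1: Y*=-0.291633+0.159206i  Y=+0.083055-0.030157i  product -0.019420+0.022017i
  m=+2: Y*=+0.157721-0.245312i  Y=+0.292359-0.244549i  product -0.013880-0.110290i
Σ over m = -0.041286+0.000000i; ×(4π/5) → -0.103763+0.000000i. Real part: -0.103763

-0.103763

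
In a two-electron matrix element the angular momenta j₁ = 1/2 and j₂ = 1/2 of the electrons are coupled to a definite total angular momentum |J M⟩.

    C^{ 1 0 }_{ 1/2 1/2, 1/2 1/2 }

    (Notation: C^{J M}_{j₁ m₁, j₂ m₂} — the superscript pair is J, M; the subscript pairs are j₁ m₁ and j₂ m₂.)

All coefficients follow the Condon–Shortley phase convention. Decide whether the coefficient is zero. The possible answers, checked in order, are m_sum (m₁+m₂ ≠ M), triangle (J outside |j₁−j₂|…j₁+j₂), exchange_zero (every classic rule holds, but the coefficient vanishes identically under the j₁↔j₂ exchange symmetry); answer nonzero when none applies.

m_sum

m-sum: m₁+m₂ = 1/2+1/2 = 1, M = 0  ✗ ⇒ coefficient is 0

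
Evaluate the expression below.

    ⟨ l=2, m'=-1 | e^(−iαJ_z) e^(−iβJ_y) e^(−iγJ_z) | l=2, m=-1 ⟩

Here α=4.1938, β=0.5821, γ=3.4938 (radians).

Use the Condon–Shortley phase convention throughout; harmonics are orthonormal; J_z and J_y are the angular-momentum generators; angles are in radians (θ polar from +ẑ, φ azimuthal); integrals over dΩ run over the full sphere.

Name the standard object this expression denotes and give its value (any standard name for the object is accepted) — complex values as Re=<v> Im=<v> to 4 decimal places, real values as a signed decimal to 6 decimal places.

Wigner D-matrix element, Re=0.1019 Im=0.6069

This is a Wigner D-matrix element — the rotation-matrix element ⟨l m'| R(α,β,γ) |l m⟩ in the angular-momentum basis.
Split into d^2_{-1,-1}(β=0.5821) × two z-phases.
c=cos(0.582100/2)=0.957943, s=sin(0.582100/2)=0.286958; N=√[1·6·1·6]=6.000000
The bounds max(0,m−m')=0 and min(l+m,l−m')=1 give 2 terms
  k=0: (−1)^0·6.0000/(6)·0.9579^4·0.2870^0 = +0.842091
  k=1: (−1)^1·6.0000/(2)·0.9579^2·0.2870^2 = -0.226693
d^2_{-1,-1}(0.5821) = +0.842091 -0.226693 = +0.615398
Attach z-rotation phases: D = e^{-i(-1)(4.1938)}·(+0.615398)·e^{-i(-1)(3.4938)} = +0.101919+0.606899i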